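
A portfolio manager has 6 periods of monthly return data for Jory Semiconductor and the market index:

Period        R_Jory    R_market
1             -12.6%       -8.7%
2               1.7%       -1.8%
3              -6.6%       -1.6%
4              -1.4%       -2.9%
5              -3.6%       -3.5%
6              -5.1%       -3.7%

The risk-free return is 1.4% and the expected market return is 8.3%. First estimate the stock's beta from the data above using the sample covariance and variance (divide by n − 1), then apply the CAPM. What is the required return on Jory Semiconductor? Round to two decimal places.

Mean R_i = (-12.6 + 1.7 − 6.6 − 1.4 − 3.6 − 5.1) / 6 = -4.6000%
Mean R_m = (-8.7 − 1.8 − 1.6 − 2.9 − 3.5 − 3.7) / 6 = -3.7000%
Σ(R_i − R̄_i)(R_m − R̄_m) = 50.5300  ⇒  Cov = 50.5300 / 5 = 10.1060
Σ(R_m − R̄_m)² = 33.7000  ⇒  Var(R_m) = 33.7000 / 5 = 6.7400
β = Cov / Var(R_m) = 10.1060 / 6.7400 = 1.4994
MRP = 8.3% − 1.4% = 6.90%
E(R) = R_f + β × MRP = 1.4% + 1.4994 × 6.9% = 11.75%

11.75%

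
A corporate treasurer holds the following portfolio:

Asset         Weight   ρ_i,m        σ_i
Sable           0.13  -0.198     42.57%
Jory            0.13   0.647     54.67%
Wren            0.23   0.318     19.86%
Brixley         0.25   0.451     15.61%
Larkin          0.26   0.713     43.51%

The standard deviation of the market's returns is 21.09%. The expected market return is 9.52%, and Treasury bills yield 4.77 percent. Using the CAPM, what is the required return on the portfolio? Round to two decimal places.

β_Sable = -0.198 × 42.57% / 21.09% = -0.3997
β_Jory = 0.647 × 54.67% / 21.09% = 1.6772
β_Wren = 0.318 × 19.86% / 21.09% = 0.2995
β_Brixley = 0.451 × 15.61% / 21.09% = 0.3338
β_Larkin = 0.713 × 43.51% / 21.09% = 1.4710
β_P = Σ w_i β_i = 0.13×-0.3997 + 0.13×1.6772 + 0.23×0.2995 + 0.25×0.3338 + 0.26×1.4710 = 0.7009
MRP = 9.52% − 4.77% = 4.75%
E(R_P) = R_f + β_P × MRP = 4.77% + 0.7009 × 4.75% = 8.10%

8.10%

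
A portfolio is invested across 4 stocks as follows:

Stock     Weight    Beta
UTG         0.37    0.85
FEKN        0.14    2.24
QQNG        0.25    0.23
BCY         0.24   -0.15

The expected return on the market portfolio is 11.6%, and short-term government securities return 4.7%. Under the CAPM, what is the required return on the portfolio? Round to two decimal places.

β_P = Σ w_i β_i = 0.37×0.85 + 0.14×2.24 + 0.25×0.23 + 0.24×-0.15 = 0.6496
MRP = 11.6% − 4.7% = 6.90%
E(R_P) = R_f + β_P × MRP = 4.7% + 0.6496 × 6.9% = 9.18%

9.18%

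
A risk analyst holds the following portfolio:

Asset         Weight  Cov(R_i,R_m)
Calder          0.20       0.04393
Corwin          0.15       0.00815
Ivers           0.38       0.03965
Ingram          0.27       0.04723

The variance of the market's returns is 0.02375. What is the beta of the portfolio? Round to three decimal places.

1.593

β_Calder = 0.04393 / 0.02375 = 1.8497
β_Corwin = 0.00815 / 0.02375 = 0.3432
β_Ivers = 0.03965 / 0.02375 = 1.6695
β_Ingram = 0.04723 / 0.02375 = 1.9886
β_P = Σ w_i β_i = 0.20×1.8497 + 0.15×0.3432 + 0.38×1.6695 + 0.27×1.9886 = 1.5928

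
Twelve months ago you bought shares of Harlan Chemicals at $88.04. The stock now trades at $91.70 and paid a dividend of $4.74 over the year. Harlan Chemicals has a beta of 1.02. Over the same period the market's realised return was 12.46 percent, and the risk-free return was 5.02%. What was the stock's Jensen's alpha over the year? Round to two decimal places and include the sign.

-3.07%

Realised HPR = (P1 + D1 − P0) / P0 = (91.70 + 4.74 − 88.04) / 88.04 = 8.40 / 88.04 = 9.5411%
MRP = 12.46% − 5.02% = 7.44%
CAPM required = R_f + β·MRP = 5.02% + 1.02 × 7.44% = 12.6088%
α = realised − required = 9.5411% − 12.6088% = -3.07%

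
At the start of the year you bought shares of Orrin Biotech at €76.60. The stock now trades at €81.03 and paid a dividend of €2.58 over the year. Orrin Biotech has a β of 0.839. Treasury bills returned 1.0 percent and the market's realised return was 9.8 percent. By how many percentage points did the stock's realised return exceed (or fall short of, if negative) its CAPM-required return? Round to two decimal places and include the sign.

Realised HPR = (P1 + D1 − P0) / P0 = (81.03 + 2.58 − 76.60) / 76.60 = 7.01 / 76.60 = 9.1514%
MRP = 9.8% − 1.0% = 8.80%
CAPM required = R_f + β·MRP = 1.0% + 0.839 × 8.8% = 8.3832%
α = realised − required = 9.1514% − 8.3832% = +0.77%

+0.77%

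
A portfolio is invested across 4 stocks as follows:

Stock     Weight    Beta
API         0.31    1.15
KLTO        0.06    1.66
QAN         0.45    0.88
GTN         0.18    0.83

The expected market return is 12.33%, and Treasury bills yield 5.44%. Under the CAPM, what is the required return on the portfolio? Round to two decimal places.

β_P = Σ w_i β_i = 0.31×1.15 + 0.06×1.66 + 0.45×0.88 + 0.18×0.83 = 1.0015
MRP = 12.33% − 5.44% = 6.89%
E(R_P) = R_f + β_P × MRP = 5.44% + 1.0015 × 6.89% = 12.34%

12.34%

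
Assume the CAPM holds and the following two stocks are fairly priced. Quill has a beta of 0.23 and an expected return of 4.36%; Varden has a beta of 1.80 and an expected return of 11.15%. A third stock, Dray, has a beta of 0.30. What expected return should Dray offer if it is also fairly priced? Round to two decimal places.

MRP (SML slope) = (11.15% − 4.36%) / (1.80 − 0.23) = 6.79% / 1.57 = 4.3248%
R_f (intercept) = 4.36% − 0.23 × 4.3248% = 3.3653%
E(R_Dray) = R_f + β × MRP = 3.3653% + 0.30 × 4.3248% = 4.66%

4.66%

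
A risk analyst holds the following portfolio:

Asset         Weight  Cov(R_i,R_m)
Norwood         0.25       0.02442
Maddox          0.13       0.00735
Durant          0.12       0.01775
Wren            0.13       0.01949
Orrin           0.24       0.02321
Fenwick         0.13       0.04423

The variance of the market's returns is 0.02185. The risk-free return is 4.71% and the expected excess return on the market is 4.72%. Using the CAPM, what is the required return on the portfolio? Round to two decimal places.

9.69%

β_Norwood = 0.02442 / 0.02185 = 1.1176
β_Maddox = 0.00735 / 0.02185 = 0.3364
β_Durant = 0.01775 / 0.02185 = 0.8124
β_Wren = 0.01949 / 0.02185 = 0.8920
β_Orrin = 0.02321 / 0.02185 = 1.0622
β_Fenwick = 0.04423 / 0.02185 = 2.0243
β_P = Σ w_i β_i = 0.25×1.1176 + 0.13×0.3364 + 0.12×0.8124 + 0.13×0.8920 + 0.24×1.0622 + 0.13×2.0243 = 1.0547
E(R_P) = R_f + β_P × MRP = 4.71% + 1.0547 × 4.72% = 9.69%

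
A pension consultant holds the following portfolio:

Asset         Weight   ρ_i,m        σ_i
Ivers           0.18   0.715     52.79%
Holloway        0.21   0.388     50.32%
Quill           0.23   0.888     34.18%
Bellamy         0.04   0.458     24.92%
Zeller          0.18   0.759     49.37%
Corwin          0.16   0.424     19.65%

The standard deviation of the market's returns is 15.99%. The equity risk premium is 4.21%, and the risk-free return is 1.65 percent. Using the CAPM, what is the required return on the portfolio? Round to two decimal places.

β_Ivers = 0.715 × 52.79% / 15.99% = 2.3605
β_Holloway = 0.388 × 50.32% / 15.99% = 1.2210
β_Quill = 0.888 × 34.18% / 15.99% = 1.8982
β_Bellamy = 0.458 × 24.92% / 15.99% = 0.7138
β_Zeller = 0.759 × 49.37% / 15.99% = 2.3435
β_Corwin = 0.424 × 19.65% / 15.99% = 0.5211
β_P = Σ w_i β_i = 0.18×2.3605 + 0.21×1.2210 + 0.23×1.8982 + 0.04×0.7138 + 0.18×2.3435 + 0.16×0.5211 = 1.6516
E(R_P) = R_f + β_P × MRP = 1.65% + 1.6516 × 4.21% = 8.60%

8.60%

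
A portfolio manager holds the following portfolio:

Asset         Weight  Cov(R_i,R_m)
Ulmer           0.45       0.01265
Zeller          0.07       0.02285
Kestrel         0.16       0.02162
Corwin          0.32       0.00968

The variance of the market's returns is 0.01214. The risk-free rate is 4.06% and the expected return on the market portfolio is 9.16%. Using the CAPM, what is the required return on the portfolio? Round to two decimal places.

β_Ulmer = 0.01265 / 0.01214 = 1.0420
β_Zeller = 0.02285 / 0.01214 = 1.8822
β_Kestrel = 0.02162 / 0.01214 = 1.7809
β_Corwin = 0.00968 / 0.01214 = 0.7974
β_P = Σ w_i β_i = 0.45×1.0420 + 0.07×1.8822 + 0.16×1.7809 + 0.32×0.7974 = 1.1408
MRP = 9.16% − 4.06% = 5.10%
E(R_P) = R_f + β_P × MRP = 4.06% + 1.1408 × 5.10% = 9.88%

9.88%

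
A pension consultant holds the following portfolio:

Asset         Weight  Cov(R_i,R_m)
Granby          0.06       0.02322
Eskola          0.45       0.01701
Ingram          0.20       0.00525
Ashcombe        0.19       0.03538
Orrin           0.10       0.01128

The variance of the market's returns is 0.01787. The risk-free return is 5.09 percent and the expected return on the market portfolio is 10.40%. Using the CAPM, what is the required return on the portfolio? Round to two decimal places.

β_Granby = 0.02322 / 0.01787 = 1.2994
β_Eskola = 0.01701 / 0.01787 = 0.9519
β_Ingram = 0.00525 / 0.01787 = 0.2938
β_Ashcombe = 0.03538 / 0.01787 = 1.9799
β_Orrin = 0.01128 / 0.01787 = 0.6312
β_P = Σ w_i β_i = 0.06×1.2994 + 0.45×0.9519 + 0.20×0.2938 + 0.19×1.9799 + 0.10×0.6312 = 1.0044
MRP = 10.40% − 5.09% = 5.31%
E(R_P) = R_f + β_P × MRP = 5.09% + 1.0044 × 5.31% = 10.42%

10.42%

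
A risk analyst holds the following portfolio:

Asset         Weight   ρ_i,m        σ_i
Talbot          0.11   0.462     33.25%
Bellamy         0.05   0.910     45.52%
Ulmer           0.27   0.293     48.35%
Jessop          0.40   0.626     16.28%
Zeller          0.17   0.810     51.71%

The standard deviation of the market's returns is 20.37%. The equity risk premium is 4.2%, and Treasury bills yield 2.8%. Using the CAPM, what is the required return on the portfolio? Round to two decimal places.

β_Talbot = 0.462 × 33.25% / 20.37% = 0.7541
β_Bellamy = 0.910 × 45.52% / 20.37% = 2.0335
β_Ulmer = 0.293 × 48.35% / 20.37% = 0.6955
β_Jessop = 0.626 × 16.28% / 20.37% = 0.5003
β_Zeller = 0.810 × 51.71% / 20.37% = 2.0562
β_P = Σ w_i β_i = 0.11×0.7541 + 0.05×2.0335 + 0.27×0.6955 + 0.40×0.5003 + 0.17×2.0562 = 0.9221
E(R_P) = R_f + β_P × MRP = 2.8% + 0.9221 × 4.2% = 6.67%

6.67%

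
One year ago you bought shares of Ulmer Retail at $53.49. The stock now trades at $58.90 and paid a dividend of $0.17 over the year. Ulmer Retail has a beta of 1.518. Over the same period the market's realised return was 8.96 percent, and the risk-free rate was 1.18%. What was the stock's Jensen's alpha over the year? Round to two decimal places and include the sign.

-2.56%

Realised HPR = (P1 + D1 − P0) / P0 = (58.90 + 0.17 − 53.49) / 53.49 = 5.58 / 53.49 = 10.4319%
MRP = 8.96% − 1.18% = 7.78%
CAPM required = R_f + β·MRP = 1.18% + 1.518 × 7.78% = 12.99004%
α = realised − required = 10.4319% − 12.99004% = -2.56%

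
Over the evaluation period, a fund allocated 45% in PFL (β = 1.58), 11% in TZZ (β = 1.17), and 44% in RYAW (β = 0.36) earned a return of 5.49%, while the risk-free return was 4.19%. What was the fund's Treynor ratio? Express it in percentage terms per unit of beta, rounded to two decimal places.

1.30%

β_P = 0.45×1.58 + 0.11×1.17 + 0.44×0.36 = 0.9981
Treynor = (R_P − R_f) / β_P = (5.49% − 4.19%) / 0.9981 = 1.30% / 0.9981 = 1.30%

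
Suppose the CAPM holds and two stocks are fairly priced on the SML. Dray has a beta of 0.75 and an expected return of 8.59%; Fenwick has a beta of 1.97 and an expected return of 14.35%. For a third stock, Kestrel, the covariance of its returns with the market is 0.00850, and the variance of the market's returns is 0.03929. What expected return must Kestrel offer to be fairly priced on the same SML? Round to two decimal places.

6.07%

MRP = (14.35% − 8.59%) / (1.97 − 0.75) = 4.7213%
R_f = 8.59% − 0.75 × 4.7213% = 5.0490%
β_Kestrel = Cov / Var(R_m) = 0.00850 / 0.03929 = 0.2163
E(R_Kestrel) = R_f + β × MRP = 5.0490% + 0.2163 × 4.7213% = 6.07%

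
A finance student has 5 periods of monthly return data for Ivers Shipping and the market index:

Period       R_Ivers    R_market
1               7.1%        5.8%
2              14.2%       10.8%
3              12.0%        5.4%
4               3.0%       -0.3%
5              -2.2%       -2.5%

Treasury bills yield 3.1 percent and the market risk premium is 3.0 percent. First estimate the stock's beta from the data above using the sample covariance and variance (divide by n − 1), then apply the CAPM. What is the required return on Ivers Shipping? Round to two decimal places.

6.66%

Mean R_i = (7.1 + 14.2 + 12.0 + 3.0 − 2.2) / 5 = 6.8200%
Mean R_m = (5.8 + 10.8 + 5.4 − 0.3 − 2.5) / 5 = 3.8400%
Σ(R_i − R̄_i)(R_m − R̄_m) = 132.9960  ⇒  Cov = 132.9960 / 4 = 33.2490
Σ(R_m − R̄_m)² = 112.0520  ⇒  Var(R_m) = 112.0520 / 4 = 28.0130
β = Cov / Var(R_m) = 33.2490 / 28.0130 = 1.1869
E(R) = R_f + β × MRP = 3.1% + 1.1869 × 3.0% = 6.66%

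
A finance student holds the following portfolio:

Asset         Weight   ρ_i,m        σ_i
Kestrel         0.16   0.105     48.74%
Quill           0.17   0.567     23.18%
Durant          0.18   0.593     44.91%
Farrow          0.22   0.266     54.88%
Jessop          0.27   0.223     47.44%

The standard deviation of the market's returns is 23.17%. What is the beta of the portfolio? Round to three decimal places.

0.601

β_Kestrel = 0.105 × 48.74% / 23.17% = 0.2209
β_Quill = 0.567 × 23.18% / 23.17% = 0.5672
β_Durant = 0.593 × 44.91% / 23.17% = 1.1494
β_Farrow = 0.266 × 54.88% / 23.17% = 0.6300
β_Jessop = 0.223 × 47.44% / 23.17% = 0.4566
β_P = Σ w_i β_i = 0.16×0.2209 + 0.17×0.5672 + 0.18×1.1494 + 0.22×0.6300 + 0.27×0.4566 = 0.6005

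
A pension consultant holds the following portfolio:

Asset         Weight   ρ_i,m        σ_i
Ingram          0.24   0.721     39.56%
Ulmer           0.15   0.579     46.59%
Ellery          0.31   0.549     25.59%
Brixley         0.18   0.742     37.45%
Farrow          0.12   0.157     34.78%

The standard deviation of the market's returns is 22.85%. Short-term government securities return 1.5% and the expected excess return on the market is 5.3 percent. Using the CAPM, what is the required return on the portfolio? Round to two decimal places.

6.35%

β_Ingram = 0.721 × 39.56% / 22.85% = 1.2483
β_Ulmer = 0.579 × 46.59% / 22.85% = 1.1806
β_Ellery = 0.549 × 25.59% / 22.85% = 0.6148
β_Brixley = 0.742 × 37.45% / 22.85% = 1.2161
β_Farrow = 0.157 × 34.78% / 22.85% = 0.2390
β_P = Σ w_i β_i = 0.24×1.2483 + 0.15×1.1806 + 0.31×0.6148 + 0.18×1.2161 + 0.12×0.2390 = 0.9148
E(R_P) = R_f + β_P × MRP = 1.5% + 0.9148 × 5.3% = 6.35%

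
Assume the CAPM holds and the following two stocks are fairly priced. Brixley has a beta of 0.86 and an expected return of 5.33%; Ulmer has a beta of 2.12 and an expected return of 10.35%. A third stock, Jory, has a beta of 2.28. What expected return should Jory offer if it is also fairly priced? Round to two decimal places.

MRP (SML slope) = (10.35% − 5.33%) / (2.12 − 0.86) = 5.02% / 1.26 = 3.9841%
R_f (intercept) = 5.33% − 0.86 × 3.9841% = 1.9037%
E(R_Jory) = R_f + β × MRP = 1.9037% + 2.28 × 3.9841% = 10.99%

10.99%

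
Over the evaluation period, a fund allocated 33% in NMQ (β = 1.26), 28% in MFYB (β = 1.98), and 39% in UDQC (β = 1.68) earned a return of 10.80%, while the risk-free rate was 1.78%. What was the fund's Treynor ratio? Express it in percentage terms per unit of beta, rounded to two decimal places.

β_P = 0.33×1.26 + 0.28×1.98 + 0.39×1.68 = 1.6254
Treynor = (R_P − R_f) / β_P = (10.80% − 1.78%) / 1.6254 = 9.02% / 1.6254 = 5.55%

5.55%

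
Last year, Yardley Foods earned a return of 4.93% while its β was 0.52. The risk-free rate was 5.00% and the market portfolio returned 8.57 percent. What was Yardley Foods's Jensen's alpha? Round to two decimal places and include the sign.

Market excess return = 8.57% − 5.00% = 3.57%
CAPM benchmark = R_f + β(R_m − R_f) = 5.00% + 0.52 × 3.57% = 6.8564%
α = actual − benchmark = 4.93% − 6.8564% = -1.93%

-1.93%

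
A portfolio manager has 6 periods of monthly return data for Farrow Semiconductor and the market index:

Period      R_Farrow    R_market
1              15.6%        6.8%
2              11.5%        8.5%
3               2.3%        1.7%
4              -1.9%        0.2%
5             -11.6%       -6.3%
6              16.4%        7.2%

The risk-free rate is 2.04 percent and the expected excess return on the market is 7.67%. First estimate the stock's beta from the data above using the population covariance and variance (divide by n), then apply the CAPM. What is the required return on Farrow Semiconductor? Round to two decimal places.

Mean R_i = (15.6 + 11.5 + 2.3 − 1.9 − 11.6 + 16.4) / 6 = 5.3833%
Mean R_m = (6.8 + 8.5 + 1.7 + 0.2 − 6.3 + 7.2) / 6 = 3.0167%
Σ(R_i − R̄_i)(R_m − R̄_m) = 301.0817  ⇒  Cov = 301.0817 / 6 = 50.1803
Σ(R_m − R̄_m)² = 158.3483  ⇒  Var(R_m) = 158.3483 / 6 = 26.3914
β = Cov / Var(R_m) = 50.1803 / 26.3914 = 1.9014
E(R) = R_f + β × MRP = 2.04% + 1.9014 × 7.67% = 16.62%

16.62%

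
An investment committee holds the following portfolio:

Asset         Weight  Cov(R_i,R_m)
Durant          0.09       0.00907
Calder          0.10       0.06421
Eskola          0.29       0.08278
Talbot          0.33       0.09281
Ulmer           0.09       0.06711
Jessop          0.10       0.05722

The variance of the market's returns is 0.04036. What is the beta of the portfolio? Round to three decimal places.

β_Durant = 0.00907 / 0.04036 = 0.2247
β_Calder = 0.06421 / 0.04036 = 1.5909
β_Eskola = 0.08278 / 0.04036 = 2.0510
β_Talbot = 0.09281 / 0.04036 = 2.2996
β_Ulmer = 0.06711 / 0.04036 = 1.6628
β_Jessop = 0.05722 / 0.04036 = 1.4177
β_P = Σ w_i β_i = 0.09×0.2247 + 0.10×1.5909 + 0.29×2.0510 + 0.33×2.2996 + 0.09×1.6628 + 0.10×1.4177 = 1.8244

1.824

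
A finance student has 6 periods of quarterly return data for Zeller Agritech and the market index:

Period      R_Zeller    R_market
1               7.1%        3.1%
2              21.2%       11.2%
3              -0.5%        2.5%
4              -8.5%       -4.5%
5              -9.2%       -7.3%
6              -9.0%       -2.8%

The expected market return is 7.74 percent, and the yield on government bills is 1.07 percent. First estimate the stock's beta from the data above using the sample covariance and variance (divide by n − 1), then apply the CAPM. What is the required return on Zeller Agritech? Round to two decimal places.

Mean R_i = (7.1 + 21.2 − 0.5 − 8.5 − 9.2 − 9.0) / 6 = 0.1833%
Mean R_m = (3.1 + 11.2 + 2.5 − 4.5 − 7.3 − 2.8) / 6 = 0.3667%
Σ(R_i − R̄_i)(R_m − R̄_m) = 388.4067  ⇒  Cov = 388.4067 / 5 = 77.6813
Σ(R_m − R̄_m)² = 221.8733  ⇒  Var(R_m) = 221.8733 / 5 = 44.3747
β = Cov / Var(R_m) = 77.6813 / 44.3747 = 1.7506
MRP = 7.74% − 1.07% = 6.67%
E(R) = R_f + β × MRP = 1.07% + 1.7506 × 6.67% = 12.75%

12.75%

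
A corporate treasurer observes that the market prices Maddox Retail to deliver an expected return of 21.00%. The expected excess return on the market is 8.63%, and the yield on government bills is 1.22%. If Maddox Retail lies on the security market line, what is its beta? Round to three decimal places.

2.292

β = (E(R) − R_f) / MRP = (21.00% − 1.22%) / 8.63% = 19.78% / 8.63% = 2.292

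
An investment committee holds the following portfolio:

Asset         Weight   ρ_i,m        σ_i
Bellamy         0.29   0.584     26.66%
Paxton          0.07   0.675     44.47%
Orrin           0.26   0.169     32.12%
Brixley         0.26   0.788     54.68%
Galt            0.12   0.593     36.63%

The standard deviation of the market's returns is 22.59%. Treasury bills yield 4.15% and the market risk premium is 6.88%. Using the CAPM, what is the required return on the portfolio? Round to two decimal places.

β_Bellamy = 0.584 × 26.66% / 22.59% = 0.6892
β_Paxton = 0.675 × 44.47% / 22.59% = 1.3288
β_Orrin = 0.169 × 32.12% / 22.59% = 0.2403
β_Brixley = 0.788 × 54.68% / 22.59% = 1.9074
β_Galt = 0.593 × 36.63% / 22.59% = 0.9616
β_P = Σ w_i β_i = 0.29×0.6892 + 0.07×1.3288 + 0.26×0.2403 + 0.26×1.9074 + 0.12×0.9616 = 0.9667
E(R_P) = R_f + β_P × MRP = 4.15% + 0.9667 × 6.88% = 10.80%

10.80%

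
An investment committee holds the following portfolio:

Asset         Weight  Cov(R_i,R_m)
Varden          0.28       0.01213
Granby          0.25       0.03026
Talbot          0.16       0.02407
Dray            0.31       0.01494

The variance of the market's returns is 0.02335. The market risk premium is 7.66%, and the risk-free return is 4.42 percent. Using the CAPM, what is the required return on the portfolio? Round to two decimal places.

10.80%

β_Varden = 0.01213 / 0.02335 = 0.5195
β_Granby = 0.03026 / 0.02335 = 1.2959
β_Talbot = 0.02407 / 0.02335 = 1.0308
β_Dray = 0.01494 / 0.02335 = 0.6398
β_P = Σ w_i β_i = 0.28×0.5195 + 0.25×1.2959 + 0.16×1.0308 + 0.31×0.6398 = 0.8327
E(R_P) = R_f + β_P × MRP = 4.42% + 0.8327 × 7.66% = 10.80%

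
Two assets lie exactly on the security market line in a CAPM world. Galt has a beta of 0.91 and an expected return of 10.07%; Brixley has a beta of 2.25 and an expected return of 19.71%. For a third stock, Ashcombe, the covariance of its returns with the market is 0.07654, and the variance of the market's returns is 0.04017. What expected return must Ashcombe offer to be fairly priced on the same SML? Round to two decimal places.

17.23%

MRP = (19.71% − 10.07%) / (2.25 − 0.91) = 7.1940%
R_f = 10.07% − 0.91 × 7.1940% = 3.5235%
β_Ashcombe = Cov / Var(R_m) = 0.07654 / 0.04017 = 1.9054
E(R_Ashcombe) = R_f + β × MRP = 3.5235% + 1.9054 × 7.1940% = 17.23%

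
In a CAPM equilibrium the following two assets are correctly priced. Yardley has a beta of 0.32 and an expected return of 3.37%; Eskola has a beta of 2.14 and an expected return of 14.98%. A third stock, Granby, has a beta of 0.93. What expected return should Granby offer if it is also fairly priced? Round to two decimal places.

MRP (SML slope) = (14.98% − 3.37%) / (2.14 − 0.32) = 11.61% / 1.82 = 6.3791%
R_f (intercept) = 3.37% − 0.32 × 6.3791% = 1.3287%
E(R_Granby) = R_f + β × MRP = 1.3287% + 0.93 × 6.3791% = 7.26%

7.26%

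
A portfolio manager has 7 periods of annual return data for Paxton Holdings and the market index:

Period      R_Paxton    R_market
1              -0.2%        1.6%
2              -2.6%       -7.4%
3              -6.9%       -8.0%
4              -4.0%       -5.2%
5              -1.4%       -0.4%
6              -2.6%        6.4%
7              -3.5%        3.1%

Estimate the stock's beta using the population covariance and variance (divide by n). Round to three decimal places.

Mean R_i = (-0.2 − 2.6 − 6.9 − 4.0 − 1.4 − 2.6 − 3.5) / 7 = -3.0286%
Mean R_m = (1.6 − 7.4 − 8.0 − 5.2 − 0.4 + 6.4 + 3.1) / 7 = -1.4143%
Σ(R_i − R̄_i)(R_m − R̄_m) = 38.0071  ⇒  Cov = 38.0071 / 7 = 5.4296
Σ(R_m − R̄_m)² = 185.0886  ⇒  Var(R_m) = 185.0886 / 7 = 26.4412
β = Cov / Var(R_m) = 5.4296 / 26.4412 = 0.2053

0.205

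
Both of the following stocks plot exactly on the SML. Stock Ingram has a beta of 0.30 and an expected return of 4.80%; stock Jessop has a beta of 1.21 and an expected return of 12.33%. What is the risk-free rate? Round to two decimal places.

Both satisfy E(R) = R_f + β·MRP, so the slope of the SML is
MRP = (12.33% − 4.80%) / (1.21 − 0.30) = 7.53% / 0.91 = 8.2747%
R_f = E(R_Ingram) − β_Ingram·MRP = 4.80% − 0.30 × 8.2747% = 2.3176%

2.32%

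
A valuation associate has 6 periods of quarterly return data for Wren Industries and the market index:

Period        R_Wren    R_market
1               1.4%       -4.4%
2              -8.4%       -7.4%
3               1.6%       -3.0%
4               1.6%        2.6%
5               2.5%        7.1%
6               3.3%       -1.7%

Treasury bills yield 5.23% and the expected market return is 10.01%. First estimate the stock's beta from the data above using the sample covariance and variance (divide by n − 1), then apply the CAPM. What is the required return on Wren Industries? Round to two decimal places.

7.69%

Mean R_i = (1.4 − 8.4 + 1.6 + 1.6 + 2.5 + 3.3) / 6 = 0.3333%
Mean R_m = (-4.4 − 7.4 − 3.0 + 2.6 + 7.1 − 1.7) / 6 = -1.1333%
Σ(R_i − R̄_i)(R_m − R̄_m) = 69.7667  ⇒  Cov = 69.7667 / 5 = 13.9533
Σ(R_m − R̄_m)² = 135.4733  ⇒  Var(R_m) = 135.4733 / 5 = 27.0947
β = Cov / Var(R_m) = 13.9533 / 27.0947 = 0.5150
MRP = 10.01% − 5.23% = 4.78%
E(R) = R_f + β × MRP = 5.23% + 0.5150 × 4.78% = 7.69%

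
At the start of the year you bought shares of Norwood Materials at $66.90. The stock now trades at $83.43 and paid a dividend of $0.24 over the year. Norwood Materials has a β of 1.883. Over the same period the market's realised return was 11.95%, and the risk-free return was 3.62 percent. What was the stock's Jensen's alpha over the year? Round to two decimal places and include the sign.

Realised HPR = (P1 + D1 − P0) / P0 = (83.43 + 0.24 − 66.90) / 66.90 = 16.77 / 66.90 = 25.0673%
MRP = 11.95% − 3.62% = 8.33%
CAPM required = R_f + β·MRP = 3.62% + 1.883 × 8.33% = 19.30539%
α = realised − required = 25.0673% − 19.30539% = +5.76%

+5.76%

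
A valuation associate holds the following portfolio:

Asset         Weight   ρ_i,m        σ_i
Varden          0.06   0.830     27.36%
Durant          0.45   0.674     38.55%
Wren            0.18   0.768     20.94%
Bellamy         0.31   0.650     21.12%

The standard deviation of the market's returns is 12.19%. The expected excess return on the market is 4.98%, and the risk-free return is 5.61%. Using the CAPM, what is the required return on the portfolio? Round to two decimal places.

β_Varden = 0.830 × 27.36% / 12.19% = 1.8629
β_Durant = 0.674 × 38.55% / 12.19% = 2.1315
β_Wren = 0.768 × 20.94% / 12.19% = 1.3193
β_Bellamy = 0.650 × 21.12% / 12.19% = 1.1262
β_P = Σ w_i β_i = 0.06×1.8629 + 0.45×2.1315 + 0.18×1.3193 + 0.31×1.1262 = 1.6575
E(R_P) = R_f + β_P × MRP = 5.61% + 1.6575 × 4.98% = 13.86%

13.86%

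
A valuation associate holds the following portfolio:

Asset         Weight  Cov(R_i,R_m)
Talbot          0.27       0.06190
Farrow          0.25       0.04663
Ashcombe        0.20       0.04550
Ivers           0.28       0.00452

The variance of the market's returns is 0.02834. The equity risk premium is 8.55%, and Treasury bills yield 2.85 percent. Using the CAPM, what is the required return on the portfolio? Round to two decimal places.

β_Talbot = 0.06190 / 0.02834 = 2.1842
β_Farrow = 0.04663 / 0.02834 = 1.6454
β_Ashcombe = 0.04550 / 0.02834 = 1.6055
β_Ivers = 0.00452 / 0.02834 = 0.1595
β_P = Σ w_i β_i = 0.27×2.1842 + 0.25×1.6454 + 0.20×1.6055 + 0.28×0.1595 = 1.3668
E(R_P) = R_f + β_P × MRP = 2.85% + 1.3668 × 8.55% = 14.54%

14.54%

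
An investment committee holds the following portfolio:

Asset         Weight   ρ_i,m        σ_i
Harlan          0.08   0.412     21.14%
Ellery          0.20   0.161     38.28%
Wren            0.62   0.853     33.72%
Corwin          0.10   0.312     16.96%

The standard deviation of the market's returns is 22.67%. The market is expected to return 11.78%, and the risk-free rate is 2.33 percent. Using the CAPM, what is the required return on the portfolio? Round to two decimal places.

10.79%

β_Harlan = 0.412 × 21.14% / 22.67% = 0.3842
β_Ellery = 0.161 × 38.28% / 22.67% = 0.2719
β_Wren = 0.853 × 33.72% / 22.67% = 1.2688
β_Corwin = 0.312 × 16.96% / 22.67% = 0.2334
β_P = Σ w_i β_i = 0.08×0.3842 + 0.20×0.2719 + 0.62×1.2688 + 0.10×0.2334 = 0.8951
MRP = 11.78% − 2.33% = 9.45%
E(R_P) = R_f + β_P × MRP = 2.33% + 0.8951 × 9.45% = 10.79%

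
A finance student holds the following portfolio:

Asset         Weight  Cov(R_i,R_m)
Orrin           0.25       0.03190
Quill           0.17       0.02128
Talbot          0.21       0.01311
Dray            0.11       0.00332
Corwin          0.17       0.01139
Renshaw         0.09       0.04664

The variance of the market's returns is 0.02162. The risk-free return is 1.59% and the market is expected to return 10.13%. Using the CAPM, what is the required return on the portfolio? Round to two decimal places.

β_Orrin = 0.03190 / 0.02162 = 1.4755
β_Quill = 0.02128 / 0.02162 = 0.9843
β_Talbot = 0.01311 / 0.02162 = 0.6064
β_Dray = 0.00332 / 0.02162 = 0.1536
β_Corwin = 0.01139 / 0.02162 = 0.5268
β_Renshaw = 0.04664 / 0.02162 = 2.1573
β_P = Σ w_i β_i = 0.25×1.4755 + 0.17×0.9843 + 0.21×0.6064 + 0.11×0.1536 + 0.17×0.5268 + 0.09×2.1573 = 0.9642
MRP = 10.13% − 1.59% = 8.54%
E(R_P) = R_f + β_P × MRP = 1.59% + 0.9642 × 8.54% = 9.82%

9.82%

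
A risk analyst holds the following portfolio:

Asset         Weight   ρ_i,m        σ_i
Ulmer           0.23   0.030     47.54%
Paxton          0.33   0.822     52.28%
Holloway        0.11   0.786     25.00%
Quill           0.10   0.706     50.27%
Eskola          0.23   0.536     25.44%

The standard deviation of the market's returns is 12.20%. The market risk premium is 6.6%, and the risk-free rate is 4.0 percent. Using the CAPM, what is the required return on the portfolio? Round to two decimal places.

16.64%

β_Ulmer = 0.030 × 47.54% / 12.20% = 0.1169
β_Paxton = 0.822 × 52.28% / 12.20% = 3.5225
β_Holloway = 0.786 × 25.00% / 12.20% = 1.6107
β_Quill = 0.706 × 50.27% / 12.20% = 2.9091
β_Eskola = 0.536 × 25.44% / 12.20% = 1.1177
β_P = Σ w_i β_i = 0.23×0.1169 + 0.33×3.5225 + 0.11×1.6107 + 0.10×2.9091 + 0.23×1.1177 = 1.9145
E(R_P) = R_f + β_P × MRP = 4.0% + 1.9145 × 6.6% = 16.64%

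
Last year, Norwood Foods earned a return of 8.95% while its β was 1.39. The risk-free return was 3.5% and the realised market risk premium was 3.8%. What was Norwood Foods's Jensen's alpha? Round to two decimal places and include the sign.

+0.17%

CAPM benchmark = R_f + β(R_m − R_f) = 3.5% + 1.39 × 3.8% = 8.7820%
α = actual − benchmark = 8.95% − 8.7820% = +0.17%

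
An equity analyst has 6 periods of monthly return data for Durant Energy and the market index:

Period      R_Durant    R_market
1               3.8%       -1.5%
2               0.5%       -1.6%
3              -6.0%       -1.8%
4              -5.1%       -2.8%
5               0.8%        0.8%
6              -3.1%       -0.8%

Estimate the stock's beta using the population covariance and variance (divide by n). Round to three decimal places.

1.375

Mean R_i = (3.8 + 0.5 − 6.0 − 5.1 + 0.8 − 3.1) / 6 = -1.5167%
Mean R_m = (-1.5 − 1.6 − 1.8 − 2.8 + 0.8 − 0.8) / 6 = -1.2833%
Σ(R_i − R̄_i)(R_m − R̄_m) = 10.0217  ⇒  Cov = 10.0217 / 6 = 1.6703
Σ(R_m − R̄_m)² = 7.2883  ⇒  Var(R_m) = 7.2883 / 6 = 1.2147
β = Cov / Var(R_m) = 1.6703 / 1.2147 = 1.3751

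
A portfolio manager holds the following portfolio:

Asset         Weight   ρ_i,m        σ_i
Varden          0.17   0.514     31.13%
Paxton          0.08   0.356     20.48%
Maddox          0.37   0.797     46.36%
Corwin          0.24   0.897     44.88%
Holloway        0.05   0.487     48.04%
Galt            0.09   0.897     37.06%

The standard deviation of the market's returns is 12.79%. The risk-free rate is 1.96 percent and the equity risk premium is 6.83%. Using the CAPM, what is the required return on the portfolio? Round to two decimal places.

β_Varden = 0.514 × 31.13% / 12.79% = 1.2510
β_Paxton = 0.356 × 20.48% / 12.79% = 0.5700
β_Maddox = 0.797 × 46.36% / 12.79% = 2.8889
β_Corwin = 0.897 × 44.88% / 12.79% = 3.1476
β_Holloway = 0.487 × 48.04% / 12.79% = 1.8292
β_Galt = 0.897 × 37.06% / 12.79% = 2.5991
β_P = Σ w_i β_i = 0.17×1.2510 + 0.08×0.5700 + 0.37×2.8889 + 0.24×3.1476 + 0.05×1.8292 + 0.09×2.5991 = 2.4080
E(R_P) = R_f + β_P × MRP = 1.96% + 2.4080 × 6.83% = 18.41%

18.41%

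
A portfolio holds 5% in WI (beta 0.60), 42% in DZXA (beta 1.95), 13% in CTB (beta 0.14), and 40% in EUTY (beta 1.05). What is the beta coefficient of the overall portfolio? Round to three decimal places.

1.287

β_P = Σ w_i β_i = 0.05×0.60 + 0.42×1.95 + 0.13×0.14 + 0.40×1.05 = 1.2872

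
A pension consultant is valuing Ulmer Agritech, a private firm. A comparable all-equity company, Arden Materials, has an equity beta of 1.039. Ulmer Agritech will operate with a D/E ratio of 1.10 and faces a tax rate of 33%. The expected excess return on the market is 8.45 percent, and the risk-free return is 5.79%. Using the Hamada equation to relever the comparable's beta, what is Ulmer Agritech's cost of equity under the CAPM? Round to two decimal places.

21.04%

β_L = β_U × [1 + (1 − t)(D/E)] = 1.039 × [1 + (1 − 0.33) × 1.10]
    = 1.039 × [1 + 0.67 × 1.10] = 1.039 × 1.7370 = 1.8047
E(R) = R_f + β_L × MRP = 5.79% + 1.8047 × 8.45% = 21.04%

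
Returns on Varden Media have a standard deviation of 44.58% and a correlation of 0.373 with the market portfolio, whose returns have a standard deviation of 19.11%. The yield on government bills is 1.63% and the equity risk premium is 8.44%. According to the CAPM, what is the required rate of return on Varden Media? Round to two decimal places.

8.97%

β = ρ × σ_i / σ_m = 0.373 × 44.58% / 19.11% = 0.8701
E(R) = 1.63% + 0.8701 × 8.44% = 8.97%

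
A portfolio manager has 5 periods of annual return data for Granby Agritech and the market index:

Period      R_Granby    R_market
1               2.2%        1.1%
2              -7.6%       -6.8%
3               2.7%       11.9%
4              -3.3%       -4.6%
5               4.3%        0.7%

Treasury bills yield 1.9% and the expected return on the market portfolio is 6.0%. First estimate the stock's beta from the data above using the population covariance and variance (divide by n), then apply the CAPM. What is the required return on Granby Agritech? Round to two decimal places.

3.96%

Mean R_i = (2.2 − 7.6 + 2.7 − 3.3 + 4.3) / 5 = -0.3400%
Mean R_m = (1.1 − 6.8 + 11.9 − 4.6 + 0.7) / 5 = 0.4600%
Σ(R_i − R̄_i)(R_m − R̄_m) = 105.2020  ⇒  Cov = 105.2020 / 5 = 21.0404
Σ(R_m − R̄_m)² = 209.6520  ⇒  Var(R_m) = 209.6520 / 5 = 41.9304
β = Cov / Var(R_m) = 21.0404 / 41.9304 = 0.5018
MRP = 6.0% − 1.9% = 4.10%
E(R) = R_f + β × MRP = 1.9% + 0.5018 × 4.1% = 3.96%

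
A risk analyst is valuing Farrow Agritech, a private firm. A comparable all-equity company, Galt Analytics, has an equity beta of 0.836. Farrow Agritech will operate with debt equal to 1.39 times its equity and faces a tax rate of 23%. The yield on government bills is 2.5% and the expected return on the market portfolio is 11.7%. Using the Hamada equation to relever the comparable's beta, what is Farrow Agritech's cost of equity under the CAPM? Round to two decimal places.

β_L = β_U × [1 + (1 − t)(D/E)] = 0.836 × [1 + (1 − 0.23) × 1.39]
    = 0.836 × [1 + 0.77 × 1.39] = 0.836 × 2.0703 = 1.7308
MRP = 11.7% − 2.5% = 9.20%
E(R) = R_f + β_L × MRP = 2.5% + 1.7308 × 9.2% = 18.42%

18.42%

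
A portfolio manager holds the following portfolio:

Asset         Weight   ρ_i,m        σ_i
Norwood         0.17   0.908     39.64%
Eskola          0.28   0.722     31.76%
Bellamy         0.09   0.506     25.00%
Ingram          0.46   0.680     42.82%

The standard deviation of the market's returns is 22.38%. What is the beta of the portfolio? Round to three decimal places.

β_Norwood = 0.908 × 39.64% / 22.38% = 1.6083
β_Eskola = 0.722 × 31.76% / 22.38% = 1.0246
β_Bellamy = 0.506 × 25.00% / 22.38% = 0.5652
β_Ingram = 0.680 × 42.82% / 22.38% = 1.3011
β_P = Σ w_i β_i = 0.17×1.6083 + 0.28×1.0246 + 0.09×0.5652 + 0.46×1.3011 = 1.2097

1.210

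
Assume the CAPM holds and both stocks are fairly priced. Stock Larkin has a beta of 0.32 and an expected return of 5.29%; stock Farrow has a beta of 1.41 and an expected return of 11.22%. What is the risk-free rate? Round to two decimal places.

3.55%

Both satisfy E(R) = R_f + β·MRP, so the slope of the SML is
MRP = (11.22% − 5.29%) / (1.41 − 0.32) = 5.93% / 1.09 = 5.4404%
R_f = E(R_Larkin) − β_Larkin·MRP = 5.29% − 0.32 × 5.4404% = 3.5491%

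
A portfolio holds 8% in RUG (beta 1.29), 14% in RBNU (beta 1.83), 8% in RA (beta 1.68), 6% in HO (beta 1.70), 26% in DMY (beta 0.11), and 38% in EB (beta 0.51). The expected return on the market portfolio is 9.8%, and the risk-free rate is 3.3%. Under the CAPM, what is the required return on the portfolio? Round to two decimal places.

β_P = Σ w_i β_i = 0.08×1.29 + 0.14×1.83 + 0.08×1.68 + 0.06×1.70 + 0.26×0.11 + 0.38×0.51 = 0.8182
MRP = 9.8% − 3.3% = 6.50%
E(R_P) = R_f + β_P × MRP = 3.3% + 0.8182 × 6.5% = 8.62%

8.62%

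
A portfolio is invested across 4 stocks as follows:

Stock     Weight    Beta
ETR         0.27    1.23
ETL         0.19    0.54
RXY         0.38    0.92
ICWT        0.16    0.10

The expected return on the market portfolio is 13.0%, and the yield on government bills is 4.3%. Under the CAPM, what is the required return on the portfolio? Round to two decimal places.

11.26%

β_P = Σ w_i β_i = 0.27×1.23 + 0.19×0.54 + 0.38×0.92 + 0.16×0.10 = 0.8003
MRP = 13.0% − 4.3% = 8.70%
E(R_P) = R_f + β_P × MRP = 4.3% + 0.8003 × 8.7% = 11.26%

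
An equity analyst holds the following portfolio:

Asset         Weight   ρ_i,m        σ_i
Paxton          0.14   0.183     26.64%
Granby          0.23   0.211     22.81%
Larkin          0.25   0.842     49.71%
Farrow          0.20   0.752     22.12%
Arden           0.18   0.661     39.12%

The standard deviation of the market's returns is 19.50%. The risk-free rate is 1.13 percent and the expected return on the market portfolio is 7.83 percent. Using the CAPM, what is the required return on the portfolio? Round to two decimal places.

8.08%

β_Paxton = 0.183 × 26.64% / 19.50% = 0.2500
β_Granby = 0.211 × 22.81% / 19.50% = 0.2468
β_Larkin = 0.842 × 49.71% / 19.50% = 2.1465
β_Farrow = 0.752 × 22.12% / 19.50% = 0.8530
β_Arden = 0.661 × 39.12% / 19.50% = 1.3261
β_P = Σ w_i β_i = 0.14×0.2500 + 0.23×0.2468 + 0.25×2.1465 + 0.20×0.8530 + 0.18×1.3261 = 1.0377
MRP = 7.83% − 1.13% = 6.70%
E(R_P) = R_f + β_P × MRP = 1.13% + 1.0377 × 6.70% = 8.08%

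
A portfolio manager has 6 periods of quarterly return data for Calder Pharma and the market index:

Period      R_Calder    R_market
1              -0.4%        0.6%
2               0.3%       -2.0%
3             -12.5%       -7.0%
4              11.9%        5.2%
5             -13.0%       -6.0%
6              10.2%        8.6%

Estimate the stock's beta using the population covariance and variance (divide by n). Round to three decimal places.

Mean R_i = (-0.4 + 0.3 − 12.5 + 11.9 − 13.0 + 10.2) / 6 = -0.5833%
Mean R_m = (0.6 − 2.0 − 7.0 + 5.2 − 6.0 + 8.6) / 6 = -0.1000%
Σ(R_i − R̄_i)(R_m − R̄_m) = 313.9100  ⇒  Cov = 313.9100 / 6 = 52.3183
Σ(R_m − R̄_m)² = 190.3000  ⇒  Var(R_m) = 190.3000 / 6 = 31.7167
β = Cov / Var(R_m) = 52.3183 / 31.7167 = 1.6496

1.650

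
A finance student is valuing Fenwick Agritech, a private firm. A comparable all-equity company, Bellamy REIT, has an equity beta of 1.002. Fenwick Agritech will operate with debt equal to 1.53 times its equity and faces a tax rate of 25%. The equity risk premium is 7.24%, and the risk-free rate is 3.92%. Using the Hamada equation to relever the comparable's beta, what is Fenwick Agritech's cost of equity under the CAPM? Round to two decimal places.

β_L = β_U × [1 + (1 − t)(D/E)] = 1.002 × [1 + (1 − 0.25) × 1.53]
    = 1.002 × [1 + 0.75 × 1.53] = 1.002 × 2.1475 = 2.1518
E(R) = R_f + β_L × MRP = 3.92% + 2.1518 × 7.24% = 19.50%

19.50%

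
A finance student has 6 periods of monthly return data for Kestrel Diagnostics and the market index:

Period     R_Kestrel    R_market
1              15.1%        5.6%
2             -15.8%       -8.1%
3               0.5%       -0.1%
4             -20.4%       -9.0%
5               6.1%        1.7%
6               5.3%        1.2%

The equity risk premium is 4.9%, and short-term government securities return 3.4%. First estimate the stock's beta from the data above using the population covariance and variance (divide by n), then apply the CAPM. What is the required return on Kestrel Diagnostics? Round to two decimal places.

Mean R_i = (15.1 − 15.8 + 0.5 − 20.4 + 6.1 + 5.3) / 6 = -1.5333%
Mean R_m = (5.6 − 8.1 − 0.1 − 9.0 + 1.7 + 1.2) / 6 = -1.4500%
Σ(R_i − R̄_i)(R_m − R̄_m) = 399.4800  ⇒  Cov = 399.4800 / 6 = 66.5800
Σ(R_m − R̄_m)² = 169.6950  ⇒  Var(R_m) = 169.6950 / 6 = 28.2825
β = Cov / Var(R_m) = 66.5800 / 28.2825 = 2.3541
E(R) = R_f + β × MRP = 3.4% + 2.3541 × 4.9% = 14.94%

14.94%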